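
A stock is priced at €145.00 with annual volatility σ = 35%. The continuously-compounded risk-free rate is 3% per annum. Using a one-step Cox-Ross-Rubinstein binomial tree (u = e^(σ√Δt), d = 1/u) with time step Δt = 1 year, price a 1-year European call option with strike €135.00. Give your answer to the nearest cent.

€31.32

CRR parameters: u = e^(σ√Δt) = e^(0.35·√1) = 1.4191, d = 1/u = 0.7047
Per-period rate: rΔt = 0.03·1 = 0.03, so R = e^0.03 = 1.0305
Risk-neutral probability p = (e^0.03 − 0.7047)/(1.4191 − 0.7047) = 0.3258/0.7144 = 0.4560
Terminal stock prices: S_u = 205.8, S_d = 102.2
Terminal payoffs (S − K): max(70.76, 0) = 70.76, max(-32.82, 0) = 0
Node 0 (S = 145): V_0 = e^(−0.03)·[0.4560·70.7648 + 0.5440·0.0000] = 31.3160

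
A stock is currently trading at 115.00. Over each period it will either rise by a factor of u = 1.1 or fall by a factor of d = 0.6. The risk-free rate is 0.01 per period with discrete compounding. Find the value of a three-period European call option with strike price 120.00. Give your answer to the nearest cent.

Risk-neutral probability p = (1 + 0.01 − 0.6)/(1.1 − 0.6) = 0.4100/0.5000 = 0.8200
Terminal stock prices: S_uuu = 153.1, S_uud = 83.49, S_udd = 45.54, S_ddd = 24.84
Terminal payoffs (S − K): max(33.07, 0) = 33.07, max(-36.51, 0) = 0, max(-74.46, 0) = 0, max(-95.16, 0) = 0
Node uu (S = 139.2): V_uu = 1/1.01·[0.8200·33.0650 + 0.1800·0.0000] = 26.8449
Node ud (S = 75.9): V_ud = 1/1.01·[0.8200·0.0000 + 0.1800·0.0000] = 0.0000
Node dd (S = 41.4): V_dd = 1/1.01·[0.8200·0.0000 + 0.1800·0.0000] = 0.0000
Node u (S = 126.5): V_u = 1/1.01·[0.8200·26.8449 + 0.1800·0.0000] = 21.7948
Node d (S = 69): V_d = 1/1.01·[0.8200·0.0000 + 0.1800·0.0000] = 0.0000
Node 0 (S = 115): V_0 = 1/1.01·[0.8200·21.7948 + 0.1800·0.0000] = 17.6948

17.69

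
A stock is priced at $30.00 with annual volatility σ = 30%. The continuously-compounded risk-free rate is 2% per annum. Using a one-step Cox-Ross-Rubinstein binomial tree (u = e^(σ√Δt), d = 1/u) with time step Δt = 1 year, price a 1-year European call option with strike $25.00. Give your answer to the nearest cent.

CRR parameters: u = e^(σ√Δt) = e^(0.3·√1) = 1.3499, d = 1/u = 0.7408
Per-period rate: rΔt = 0.02·1 = 0.02, so R = e^0.02 = 1.0202
Risk-neutral probability p = (e^0.02 − 0.7408)/(1.3499 − 0.7408) = 0.2794/0.6090 = 0.4587
Terminal stock prices: S_u = 40.5, S_d = 22.22
Terminal payoffs (S − K): max(15.5, 0) = 15.5, max(-2.775, 0) = 0
Node 0 (S = 30): V_0 = e^(−0.02)·[0.4587·15.4958 + 0.5413·0.0000] = 6.9676

$6.97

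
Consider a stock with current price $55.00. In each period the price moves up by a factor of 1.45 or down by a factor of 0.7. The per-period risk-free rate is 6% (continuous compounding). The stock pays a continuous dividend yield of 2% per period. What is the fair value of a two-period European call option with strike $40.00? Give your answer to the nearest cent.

Per-period risk-free factor R = e^0.06 = 1.0618; dividend-adjusted growth = e^(0.06−0.02) = 1.0408.
Risk-neutral probability p = (1.0408 − 0.7)/(1.45 − 0.7) = 0.3408/0.7500 = 0.4544
Terminal stock prices: S_uu = 115.6, S_ud = 55.82, S_dd = 26.95
Terminal payoffs (S − K): max(75.64, 0) = 75.64, max(15.82, 0) = 15.82, max(-13.05, 0) = 0
Node u (S = 79.75): V_u = e^(−0.06)·[0.4544·75.6375 + 0.5456·15.8250] = 40.5003
Node d (S = 38.5): V_d = e^(−0.06)·[0.4544·15.8250 + 0.5456·0.0000] = 6.7723
Node 0 (S = 55): V_0 = e^(−0.06)·[0.4544·40.5003 + 0.5456·6.7723] = 20.8119

$20.81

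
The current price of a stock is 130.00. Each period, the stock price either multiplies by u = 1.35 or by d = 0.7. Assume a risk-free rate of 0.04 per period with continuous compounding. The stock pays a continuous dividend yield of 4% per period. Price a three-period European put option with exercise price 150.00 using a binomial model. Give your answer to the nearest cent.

37.39

Per-period risk-free factor R = e^0.04 = 1.0408; dividend-adjusted growth = e^(0.04−0.04) = 1.0000.
Risk-neutral probability p = (1.0000 − 0.7)/(1.35 − 0.7) = 0.3000/0.6500 = 0.4615
Terminal stock prices: S_uuu = 319.8, S_uud = 165.8, S_udd = 85.99, S_ddd = 44.59
Terminal payoffs (K − S): max(-169.8, 0) = 0, max(-15.85, 0) = 0, max(64.01, 0) = 64.01, max(105.4, 0) = 105.4
Node uu (S = 236.9): V_uu = e^(−0.04)·[0.4615·0.0000 + 0.5385·0.0000] = 0.0000
Node ud (S = 122.8): V_ud = e^(−0.04)·[0.4615·0.0000 + 0.5385·64.0050] = 33.1129
Node dd (S = 63.7): V_dd = e^(−0.04)·[0.4615·64.0050 + 0.5385·105.4100] = 82.9161
Node u (S = 175.5): V_u = e^(−0.04)·[0.4615·0.0000 + 0.5385·33.1129] = 17.1309
Node d (S = 91): V_d = e^(−0.04)·[0.4615·33.1129 + 0.5385·82.9161] = 57.5801
Node 0 (S = 130): V_0 = e^(−0.04)·[0.4615·17.1309 + 0.5385·57.5801] = 37.3855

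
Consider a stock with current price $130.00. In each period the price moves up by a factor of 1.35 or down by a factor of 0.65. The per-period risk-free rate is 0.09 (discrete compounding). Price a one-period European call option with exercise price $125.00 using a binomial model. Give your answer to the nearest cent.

Risk-neutral probability p = (1 + 0.09 − 0.65)/(1.35 − 0.65) = 0.4400/0.7000 = 0.6286
Terminal stock prices: S_u = 175.5, S_d = 84.5
Terminal payoffs (S − K): max(50.5, 0) = 50.5, max(-40.5, 0) = 0
Node 0 (S = 130): V_0 = 1/1.09·[0.6286·50.5000 + 0.3714·0.0000] = 29.1219

$29.12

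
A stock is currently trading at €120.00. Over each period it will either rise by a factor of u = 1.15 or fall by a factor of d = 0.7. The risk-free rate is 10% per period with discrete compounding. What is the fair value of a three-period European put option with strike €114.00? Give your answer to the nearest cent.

Risk-neutral probability p = (1 + 0.1 − 0.7)/(1.15 − 0.7) = 0.4000/0.4500 = 0.8889
Terminal stock prices: S_uuu = 182.5, S_uud = 111.1, S_udd = 67.62, S_ddd = 41.16
Terminal payoffs (K − S): max(-68.5, 0) = 0, max(2.91, 0) = 2.91, max(46.38, 0) = 46.38, max(72.84, 0) = 72.84
Node uu (S = 158.7): V_uu = 1/1.1·[0.8889·0.0000 + 0.1111·2.9100] = 0.2939
Node ud (S = 96.6): V_ud = 1/1.1·[0.8889·2.9100 + 0.1111·46.3800] = 7.0364
Node dd (S = 58.8): V_dd = 1/1.1·[0.8889·46.3800 + 0.1111·72.8400] = 44.8364
Node u (S = 138): V_u = 1/1.1·[0.8889·0.2939 + 0.1111·7.0364] = 0.9483
Node d (S = 84): V_d = 1/1.1·[0.8889·7.0364 + 0.1111·44.8364] = 10.2149
Node 0 (S = 120): V_0 = 1/1.1·[0.8889·0.9483 + 0.1111·10.2149] = 1.7981

€1.80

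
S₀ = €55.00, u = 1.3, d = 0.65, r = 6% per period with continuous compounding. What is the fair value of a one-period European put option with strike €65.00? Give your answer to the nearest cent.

Risk-neutral probability p = (e^0.06 − 0.65)/(1.3 − 0.65) = 0.4118/0.6500 = 0.6336
Terminal stock prices: S_u = 71.5, S_d = 35.75
Terminal payoffs (K − S): max(-6.5, 0) = 0, max(29.25, 0) = 29.25
Node 0 (S = 55): V_0 = e^(−0.06)·[0.6336·0.0000 + 0.3664·29.2500] = 10.0932

€10.09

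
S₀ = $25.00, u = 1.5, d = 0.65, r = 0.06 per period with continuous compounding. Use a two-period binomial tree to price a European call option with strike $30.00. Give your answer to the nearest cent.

Risk-neutral probability p = (e^0.06 − 0.65)/(1.5 − 0.65) = 0.4118/0.8500 = 0.4845
Terminal stock prices: S_uu = 56.25, S_ud = 24.38, S_dd = 10.56
Terminal payoffs (S − K): max(26.25, 0) = 26.25, max(-5.625, 0) = 0, max(-19.44, 0) = 0
Node u (S = 37.5): V_u = e^(−0.06)·[0.4845·26.2500 + 0.5155·0.0000] = 11.9778
Node d (S = 16.25): V_d = e^(−0.06)·[0.4845·0.0000 + 0.5155·0.0000] = 0.0000
Node 0 (S = 25): V_0 = e^(−0.06)·[0.4845·11.9778 + 0.5155·0.0000] = 5.4654

$5.47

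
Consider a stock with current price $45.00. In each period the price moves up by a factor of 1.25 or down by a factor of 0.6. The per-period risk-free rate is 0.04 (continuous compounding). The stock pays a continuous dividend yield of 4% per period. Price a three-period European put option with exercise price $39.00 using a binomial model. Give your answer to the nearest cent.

Per-period risk-free factor R = e^0.04 = 1.0408; dividend-adjusted growth = e^(0.04−0.04) = 1.0000.
Risk-neutral probability p = (1.0000 − 0.6)/(1.25 − 0.6) = 0.4000/0.6500 = 0.6154
Terminal stock prices: S_uuu = 87.89, S_uud = 42.19, S_udd = 20.25, S_ddd = 9.72
Terminal payoffs (K − S): max(-48.89, 0) = 0, max(-3.188, 0) = 0, max(18.75, 0) = 18.75, max(29.28, 0) = 29.28
Node uu (S = 70.31): V_uu = e^(−0.04)·[0.6154·0.0000 + 0.3846·0.0000] = 0.0000
Node ud (S = 33.75): V_ud = e^(−0.04)·[0.6154·0.0000 + 0.3846·18.7500] = 6.9288
Node dd (S = 16.2): V_dd = e^(−0.04)·[0.6154·18.7500 + 0.3846·29.2800] = 21.9060
Node u (S = 56.25): V_u = e^(−0.04)·[0.6154·0.0000 + 0.3846·6.9288] = 2.5604
Node d (S = 27): V_d = e^(−0.04)·[0.6154·6.9288 + 0.3846·21.9060] = 12.1917
Node 0 (S = 45): V_0 = e^(−0.04)·[0.6154·2.5604 + 0.3846·12.1917] = 6.0191

$6.02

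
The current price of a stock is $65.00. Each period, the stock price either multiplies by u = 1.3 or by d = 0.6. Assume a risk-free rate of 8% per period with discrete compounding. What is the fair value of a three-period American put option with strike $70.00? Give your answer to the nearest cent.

$13.07

Risk-neutral probability p = (1 + 0.08 − 0.6)/(1.3 − 0.6) = 0.4800/0.7000 = 0.6857
Terminal stock prices: S_uuu = 142.8, S_uud = 65.91, S_udd = 30.42, S_ddd = 14.04
Terminal payoffs (K − S): max(-72.81, 0) = 0, max(4.09, 0) = 4.09, max(39.58, 0) = 39.58, max(55.96, 0) = 55.96
Node uu (S = 109.9): continuation = 1/1.08·[0.6857·0.0000 + 0.3143·4.0900] = 1.1902; exercise value = 0.0000 ≤ continuation, so V_uu = 1.1902
Node ud (S = 50.7): continuation = 1/1.08·[0.6857·4.0900 + 0.3143·39.5800] = 14.1148; exercise value = 19.3000 > continuation, so V_ud = 19.3000 (exercise)
Node dd (S = 23.4): continuation = 1/1.08·[0.6857·39.5800 + 0.3143·55.9600] = 41.4148; exercise value = 46.6000 > continuation, so V_dd = 46.6000 (exercise)
Node u (S = 84.5): continuation = 1/1.08·[0.6857·1.1902 + 0.3143·19.3000] = 6.3721; exercise value = 0.0000 ≤ continuation, so V_u = 6.3721
Node d (S = 39): continuation = 1/1.08·[0.6857·19.3000 + 0.3143·46.6000] = 25.8148; exercise value = 31.0000 > continuation, so V_d = 31.0000 (exercise)
Node 0 (S = 65): continuation = 1/1.08·[0.6857·6.3721 + 0.3143·31.0000] = 13.0669; exercise value = 5.0000 ≤ continuation, so V_0 = 13.0669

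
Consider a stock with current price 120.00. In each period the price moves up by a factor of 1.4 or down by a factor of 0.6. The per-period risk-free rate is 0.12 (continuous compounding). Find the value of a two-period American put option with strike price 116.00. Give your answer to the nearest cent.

Risk-neutral probability p = (e^0.12 − 0.6)/(1.4 − 0.6) = 0.5275/0.8000 = 0.6594
Terminal stock prices: S_uu = 235.2, S_ud = 100.8, S_dd = 43.2
Terminal payoffs (K − S): max(-119.2, 0) = 0, max(15.2, 0) = 15.2, max(72.8, 0) = 72.8
Node u (S = 168): continuation = e^(−0.12)·[0.6594·0.0000 + 0.3406·15.2000] = 4.5921; exercise value = 0.0000 ≤ continuation, so V_u = 4.5921
Node d (S = 72): continuation = e^(−0.12)·[0.6594·15.2000 + 0.3406·72.8000] = 30.8828; exercise value = 44.0000 > continuation, so V_d = 44.0000 (exercise)
Node 0 (S = 120): continuation = e^(−0.12)·[0.6594·4.5921 + 0.3406·44.0000] = 15.9784; exercise value = 0.0000 ≤ continuation, so V_0 = 15.9784

15.98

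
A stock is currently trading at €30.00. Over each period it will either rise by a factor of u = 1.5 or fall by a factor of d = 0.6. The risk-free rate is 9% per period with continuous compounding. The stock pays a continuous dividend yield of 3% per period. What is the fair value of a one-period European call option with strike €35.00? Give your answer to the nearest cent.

Per-period risk-free factor R = e^0.09 = 1.0942; dividend-adjusted growth = e^(0.09−0.03) = 1.0618.
Risk-neutral probability p = (1.0618 − 0.6)/(1.5 − 0.6) = 0.4618/0.9000 = 0.5132
Terminal stock prices: S_u = 45, S_d = 18
Terminal payoffs (S − K): max(10, 0) = 10, max(-17, 0) = 0
Node 0 (S = 30): V_0 = e^(−0.09)·[0.5132·10.0000 + 0.4868·0.0000] = 4.6899

€4.69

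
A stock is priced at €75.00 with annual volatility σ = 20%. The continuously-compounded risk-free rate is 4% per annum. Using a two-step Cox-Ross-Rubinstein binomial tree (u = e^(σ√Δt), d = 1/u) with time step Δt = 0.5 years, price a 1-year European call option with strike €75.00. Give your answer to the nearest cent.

CRR parameters: u = e^(σ√Δt) = e^(0.2·√0.5) = 1.1519, d = 1/u = 0.8681
Per-period rate: rΔt = 0.04·0.5 = 0.02, so R = e^0.02 = 1.0202
Risk-neutral probability p = (e^0.02 − 0.8681)/(1.1519 − 0.8681) = 0.1521/0.2838 = 0.5359
Terminal stock prices: S_uu = 99.52, S_ud = 75, S_dd = 56.52
Terminal payoffs (S − K): max(24.52, 0) = 24.52, max(0, 0) = 0, max(-18.48, 0) = 0
Node u (S = 86.39): V_u = e^(−0.02)·[0.5359·24.5172 + 0.4641·0.0000] = 12.8783
Node d (S = 65.11): V_d = e^(−0.02)·[0.5359·0.0000 + 0.4641·0.0000] = 0.0000
Node 0 (S = 75): V_0 = e^(−0.02)·[0.5359·12.8783 + 0.4641·0.0000] = 6.7647

€6.76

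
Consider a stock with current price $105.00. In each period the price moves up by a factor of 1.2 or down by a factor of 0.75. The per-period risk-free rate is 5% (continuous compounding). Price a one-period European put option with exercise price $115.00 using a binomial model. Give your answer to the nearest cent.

$11.40

Risk-neutral probability p = (e^0.05 − 0.75)/(1.2 − 0.75) = 0.3013/0.4500 = 0.6695
Terminal stock prices: S_u = 126, S_d = 78.75
Terminal payoffs (K − S): max(-11, 0) = 0, max(36.25, 0) = 36.25
Node 0 (S = 105): V_0 = e^(−0.05)·[0.6695·0.0000 + 0.3305·36.2500] = 11.3966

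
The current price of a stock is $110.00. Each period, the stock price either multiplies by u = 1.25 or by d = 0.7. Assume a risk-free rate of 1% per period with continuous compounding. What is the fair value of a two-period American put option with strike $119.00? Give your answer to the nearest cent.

Risk-neutral probability p = (e^0.01 − 0.7)/(1.25 − 0.7) = 0.3101/0.5500 = 0.5637
Terminal stock prices: S_uu = 171.9, S_ud = 96.25, S_dd = 53.9
Terminal payoffs (K − S): max(-52.88, 0) = 0, max(22.75, 0) = 22.75, max(65.1, 0) = 65.1
Node u (S = 137.5): continuation = e^(−0.01)·[0.5637·0.0000 + 0.4363·22.7500] = 9.8264; exercise value = 0.0000 ≤ continuation, so V_u = 9.8264
Node d (S = 77): continuation = e^(−0.01)·[0.5637·22.7500 + 0.4363·65.1000] = 40.8159; exercise value = 42.0000 > continuation, so V_d = 42.0000 (exercise)
Node 0 (S = 110): continuation = e^(−0.01)·[0.5637·9.8264 + 0.4363·42.0000] = 23.6254; exercise value = 9.0000 ≤ continuation, so V_0 = 23.6254

$23.63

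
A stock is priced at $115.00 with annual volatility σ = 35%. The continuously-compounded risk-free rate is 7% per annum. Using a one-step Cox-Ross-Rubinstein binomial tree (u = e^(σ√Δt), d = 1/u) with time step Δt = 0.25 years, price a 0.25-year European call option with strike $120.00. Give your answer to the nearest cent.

CRR parameters: u = e^(σ√Δt) = e^(0.35·√0.25) = 1.1912, d = 1/u = 0.8395
Per-period rate: rΔt = 0.07·0.25 = 0.0175, so R = e^0.0175 = 1.0177
Risk-neutral probability p = (e^0.0175 − 0.8395)/(1.1912 − 0.8395) = 0.1782/0.3518 = 0.5065
Terminal stock prices: S_u = 137, S_d = 96.54
Terminal payoffs (S − K): max(16.99, 0) = 16.99, max(-23.46, 0) = 0
Node 0 (S = 115): V_0 = e^(−0.0175)·[0.5065·16.9933 + 0.4935·0.0000] = 8.4585

$8.46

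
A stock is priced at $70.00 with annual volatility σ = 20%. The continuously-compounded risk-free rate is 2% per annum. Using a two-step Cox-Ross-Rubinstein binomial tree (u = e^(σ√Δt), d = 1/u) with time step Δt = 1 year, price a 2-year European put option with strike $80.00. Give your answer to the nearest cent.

$12.74

CRR parameters: u = e^(σ√Δt) = e^(0.2·√1) = 1.2214, d = 1/u = 0.8187
Per-period rate: rΔt = 0.02·1 = 0.02, so R = e^0.02 = 1.0202
Risk-neutral probability p = (e^0.02 − 0.8187)/(1.2214 − 0.8187) = 0.2015/0.4027 = 0.5003
Terminal stock prices: S_uu = 104.4, S_ud = 70, S_dd = 46.92
Terminal payoffs (K − S): max(-24.43, 0) = 0, max(10, 0) = 10, max(33.08, 0) = 33.08
Node u (S = 85.5): V_u = e^(−0.02)·[0.5003·0.0000 + 0.4997·10.0000] = 4.8977
Node d (S = 57.31): V_d = e^(−0.02)·[0.5003·10.0000 + 0.4997·33.0776] = 21.1047
Node 0 (S = 70): V_0 = e^(−0.02)·[0.5003·4.8977 + 0.4997·21.1047] = 12.7385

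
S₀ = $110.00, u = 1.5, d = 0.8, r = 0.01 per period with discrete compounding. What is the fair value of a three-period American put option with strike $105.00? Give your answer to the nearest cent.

$16.62

Risk-neutral probability p = (1 + 0.01 − 0.8)/(1.5 − 0.8) = 0.2100/0.7000 = 0.3000
Terminal stock prices: S_uuu = 371.2, S_uud = 198, S_udd = 105.6, S_ddd = 56.32
Terminal payoffs (K − S): max(-266.2, 0) = 0, max(-93, 0) = 0, max(-0.6, 0) = 0, max(48.68, 0) = 48.68
Node uu (S = 247.5): continuation = 1/1.01·[0.3000·0.0000 + 0.7000·0.0000] = 0.0000; exercise value = 0.0000 ≤ continuation, so V_uu = 0.0000
Node ud (S = 132): continuation = 1/1.01·[0.3000·0.0000 + 0.7000·0.0000] = 0.0000; exercise value = 0.0000 ≤ continuation, so V_ud = 0.0000
Node dd (S = 70.4): continuation = 1/1.01·[0.3000·0.0000 + 0.7000·48.6800] = 33.7386; exercise value = 34.6000 > continuation, so V_dd = 34.6000 (exercise)
Node u (S = 165): continuation = 1/1.01·[0.3000·0.0000 + 0.7000·0.0000] = 0.0000; exercise value = 0.0000 ≤ continuation, so V_u = 0.0000
Node d (S = 88): continuation = 1/1.01·[0.3000·0.0000 + 0.7000·34.6000] = 23.9802; exercise value = 17.0000 ≤ continuation, so V_d = 23.9802
Node 0 (S = 110): continuation = 1/1.01·[0.3000·0.0000 + 0.7000·23.9802] = 16.6199; exercise value = 0.0000 ≤ continuation, so V_0 = 16.6199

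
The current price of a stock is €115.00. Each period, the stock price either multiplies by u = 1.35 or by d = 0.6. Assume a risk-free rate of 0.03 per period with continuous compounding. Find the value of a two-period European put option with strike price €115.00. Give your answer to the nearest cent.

Risk-neutral probability p = (e^0.03 − 0.6)/(1.35 − 0.6) = 0.4305/0.7500 = 0.5739
Terminal stock prices: S_uu = 209.6, S_ud = 93.15, S_dd = 41.4
Terminal payoffs (K − S): max(-94.59, 0) = 0, max(21.85, 0) = 21.85, max(73.6, 0) = 73.6
Node u (S = 155.2): V_u = e^(−0.03)·[0.5739·0.0000 + 0.4261·21.8500] = 9.0343
Node d (S = 69): V_d = e^(−0.03)·[0.5739·21.8500 + 0.4261·73.6000] = 42.6012
Node 0 (S = 115): V_0 = e^(−0.03)·[0.5739·9.0343 + 0.4261·42.6012] = 22.6462

€22.65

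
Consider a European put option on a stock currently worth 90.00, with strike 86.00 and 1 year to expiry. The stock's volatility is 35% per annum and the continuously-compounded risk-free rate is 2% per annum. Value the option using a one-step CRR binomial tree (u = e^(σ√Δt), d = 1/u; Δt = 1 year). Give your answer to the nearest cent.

CRR parameters: u = e^(σ√Δt) = e^(0.35·√1) = 1.4191, d = 1/u = 0.7047
Per-period rate: rΔt = 0.02·1 = 0.02, so R = e^0.02 = 1.0202
Risk-neutral probability p = (e^0.02 − 0.7047)/(1.4191 − 0.7047) = 0.3155/0.7144 = 0.4417
Terminal stock prices: S_u = 127.7, S_d = 63.42
Terminal payoffs (K − S): max(-41.72, 0) = 0, max(22.58, 0) = 22.58
Node 0 (S = 90): V_0 = e^(−0.02)·[0.4417·0.0000 + 0.5583·22.5781] = 12.3566

12.36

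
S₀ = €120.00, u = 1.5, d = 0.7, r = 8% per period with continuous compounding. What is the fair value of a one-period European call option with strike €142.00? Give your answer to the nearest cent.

Risk-neutral probability p = (e^0.08 − 0.7)/(1.5 − 0.7) = 0.3833/0.8000 = 0.4791
Terminal stock prices: S_u = 180, S_d = 84
Terminal payoffs (S − K): max(38, 0) = 38, max(-58, 0) = 0
Node 0 (S = 120): V_0 = e^(−0.08)·[0.4791·38.0000 + 0.5209·0.0000] = 16.8064

€16.81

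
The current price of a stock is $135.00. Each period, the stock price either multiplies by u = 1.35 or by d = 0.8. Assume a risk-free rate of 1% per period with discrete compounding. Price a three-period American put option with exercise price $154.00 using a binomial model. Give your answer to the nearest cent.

Risk-neutral probability p = (1 + 0.01 − 0.8)/(1.35 − 0.8) = 0.2100/0.5500 = 0.3818
Terminal stock prices: S_uuu = 332.2, S_uud = 196.8, S_udd = 116.6, S_ddd = 69.12
Terminal payoffs (K − S): max(-178.2, 0) = 0, max(-42.83, 0) = 0, max(37.36, 0) = 37.36, max(84.88, 0) = 84.88
Node uu (S = 246): continuation = 1/1.01·[0.3818·0.0000 + 0.6182·0.0000] = 0.0000; exercise value = 0.0000 ≤ continuation, so V_uu = 0.0000
Node ud (S = 145.8): continuation = 1/1.01·[0.3818·0.0000 + 0.6182·37.3600] = 22.8666; exercise value = 8.2000 ≤ continuation, so V_ud = 22.8666
Node dd (S = 86.4): continuation = 1/1.01·[0.3818·37.3600 + 0.6182·84.8800] = 66.0752; exercise value = 67.6000 > continuation, so V_dd = 67.6000 (exercise)
Node u (S = 182.2): continuation = 1/1.01·[0.3818·0.0000 + 0.6182·22.8666] = 13.9958; exercise value = 0.0000 ≤ continuation, so V_u = 13.9958
Node d (S = 108): continuation = 1/1.01·[0.3818·22.8666 + 0.6182·67.6000] = 50.0198; exercise value = 46.0000 ≤ continuation, so V_d = 50.0198
Node 0 (S = 135): continuation = 1/1.01·[0.3818·13.9958 + 0.6182·50.0198] = 35.9061; exercise value = 19.0000 ≤ continuation, so V_0 = 35.9061

$35.91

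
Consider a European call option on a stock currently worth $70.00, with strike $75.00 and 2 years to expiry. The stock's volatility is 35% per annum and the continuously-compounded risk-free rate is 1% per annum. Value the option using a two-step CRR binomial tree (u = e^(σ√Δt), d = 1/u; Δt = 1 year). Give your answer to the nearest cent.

CRR parameters: u = e^(σ√Δt) = e^(0.35·√1) = 1.4191, d = 1/u = 0.7047
Per-period rate: rΔt = 0.01·1 = 0.01, so R = e^0.01 = 1.0101
Risk-neutral probability p = (e^0.01 − 0.7047)/(1.4191 − 0.7047) = 0.3054/0.7144 = 0.4275
Terminal stock prices: S_uu = 141, S_ud = 70, S_dd = 34.76
Terminal payoffs (S − K): max(65.96, 0) = 65.96, max(-5, 0) = 0, max(-40.24, 0) = 0
Node u (S = 99.33): V_u = e^(−0.01)·[0.4275·65.9627 + 0.5725·0.0000] = 27.9153
Node d (S = 49.33): V_d = e^(−0.01)·[0.4275·0.0000 + 0.5725·0.0000] = 0.0000
Node 0 (S = 70): V_0 = e^(−0.01)·[0.4275·27.9153 + 0.5725·0.0000] = 11.8137

$11.81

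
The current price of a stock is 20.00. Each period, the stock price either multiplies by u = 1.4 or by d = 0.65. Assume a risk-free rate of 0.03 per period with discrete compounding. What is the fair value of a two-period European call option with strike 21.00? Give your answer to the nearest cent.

Risk-neutral probability p = (1 + 0.03 − 0.65)/(1.4 − 0.65) = 0.3800/0.7500 = 0.5067
Terminal stock prices: S_uu = 39.2, S_ud = 18.2, S_dd = 8.45
Terminal payoffs (S − K): max(18.2, 0) = 18.2, max(-2.8, 0) = 0, max(-12.55, 0) = 0
Node u (S = 28): V_u = 1/1.03·[0.5067·18.2000 + 0.4933·0.0000] = 8.9528
Node d (S = 13): V_d = 1/1.03·[0.5067·0.0000 + 0.4933·0.0000] = 0.0000
Node 0 (S = 20): V_0 = 1/1.03·[0.5067·8.9528 + 0.4933·0.0000] = 4.4039

4.40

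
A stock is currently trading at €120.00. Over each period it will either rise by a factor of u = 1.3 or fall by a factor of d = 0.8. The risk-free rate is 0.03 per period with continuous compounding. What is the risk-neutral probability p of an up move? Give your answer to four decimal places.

Risk-neutral probability p = (e^0.03 − 0.8)/(1.3 − 0.8) = 0.2305/0.5000 = 0.4609

p = 0.4609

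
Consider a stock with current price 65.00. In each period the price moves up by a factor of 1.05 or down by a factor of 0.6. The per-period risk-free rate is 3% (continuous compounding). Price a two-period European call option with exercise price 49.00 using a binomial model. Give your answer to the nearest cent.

Risk-neutral probability p = (e^0.03 − 0.6)/(1.05 − 0.6) = 0.4305/0.4500 = 0.9566
Terminal stock prices: S_uu = 71.66, S_ud = 40.95, S_dd = 23.4
Terminal payoffs (S − K): max(22.66, 0) = 22.66, max(-8.05, 0) = 0, max(-25.6, 0) = 0
Node u (S = 68.25): V_u = e^(−0.03)·[0.9566·22.6625 + 0.0434·0.0000] = 21.0375
Node d (S = 39): V_d = e^(−0.03)·[0.9566·0.0000 + 0.0434·0.0000] = 0.0000
Node 0 (S = 65): V_0 = e^(−0.03)·[0.9566·21.0375 + 0.0434·0.0000] = 19.5290

19.53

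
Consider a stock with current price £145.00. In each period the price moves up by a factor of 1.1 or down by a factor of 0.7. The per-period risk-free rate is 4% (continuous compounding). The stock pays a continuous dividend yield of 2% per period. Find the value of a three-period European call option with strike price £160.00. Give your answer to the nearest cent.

Per-period risk-free factor R = e^0.04 = 1.0408; dividend-adjusted growth = e^(0.04−0.02) = 1.0202.
Risk-neutral probability p = (1.0202 − 0.7)/(1.1 − 0.7) = 0.3202/0.4000 = 0.8005
Terminal stock prices: S_uuu = 193, S_uud = 122.8, S_udd = 78.15, S_ddd = 49.73
Terminal payoffs (S − K): max(33, 0) = 33, max(-37.19, 0) = 0, max(-81.85, 0) = 0, max(-110.3, 0) = 0
Node uu (S = 175.5): V_uu = e^(−0.04)·[0.8005·32.9950 + 0.1995·0.0000] = 25.3770
Node ud (S = 111.6): V_ud = e^(−0.04)·[0.8005·0.0000 + 0.1995·0.0000] = 0.0000
Node dd (S = 71.05): V_dd = e^(−0.04)·[0.8005·0.0000 + 0.1995·0.0000] = 0.0000
Node u (S = 159.5): V_u = e^(−0.04)·[0.8005·25.3770 + 0.1995·0.0000] = 19.5178
Node d (S = 101.5): V_d = e^(−0.04)·[0.8005·0.0000 + 0.1995·0.0000] = 0.0000
Node 0 (S = 145): V_0 = e^(−0.04)·[0.8005·19.5178 + 0.1995·0.0000] = 15.0114

£15.01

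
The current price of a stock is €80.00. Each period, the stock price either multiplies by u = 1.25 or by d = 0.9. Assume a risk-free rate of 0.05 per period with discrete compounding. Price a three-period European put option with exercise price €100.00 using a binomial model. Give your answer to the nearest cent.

€13.61

Risk-neutral probability p = (1 + 0.05 − 0.9)/(1.25 − 0.9) = 0.1500/0.3500 = 0.4286
Terminal stock prices: S_uuu = 156.2, S_uud = 112.5, S_udd = 81, S_ddd = 58.32
Terminal payoffs (K − S): max(-56.25, 0) = 0, max(-12.5, 0) = 0, max(19, 0) = 19, max(41.68, 0) = 41.68
Node uu (S = 125): V_uu = 1/1.05·[0.4286·0.0000 + 0.5714·0.0000] = 0.0000
Node ud (S = 90): V_ud = 1/1.05·[0.4286·0.0000 + 0.5714·19.0000] = 10.3401
Node dd (S = 64.8): V_dd = 1/1.05·[0.4286·19.0000 + 0.5714·41.6800] = 30.4381
Node u (S = 100): V_u = 1/1.05·[0.4286·0.0000 + 0.5714·10.3401] = 5.6273
Node d (S = 72): V_d = 1/1.05·[0.4286·10.3401 + 0.5714·30.4381] = 20.7854
Node 0 (S = 80): V_0 = 1/1.05·[0.4286·5.6273 + 0.5714·20.7854] = 13.6086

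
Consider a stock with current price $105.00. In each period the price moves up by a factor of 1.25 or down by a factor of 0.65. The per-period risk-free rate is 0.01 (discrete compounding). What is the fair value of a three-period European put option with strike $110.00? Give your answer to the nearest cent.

Risk-neutral probability p = (1 + 0.01 − 0.65)/(1.25 − 0.65) = 0.3600/0.6000 = 0.6000
Terminal stock prices: S_uuu = 205.1, S_uud = 106.6, S_udd = 55.45, S_ddd = 28.84
Terminal payoffs (K − S): max(-95.08, 0) = 0, max(3.359, 0) = 3.359, max(54.55, 0) = 54.55, max(81.16, 0) = 81.16
Node uu (S = 164.1): V_uu = 1/1.01·[0.6000·0.0000 + 0.4000·3.3594] = 1.3304
Node ud (S = 85.31): V_ud = 1/1.01·[0.6000·3.3594 + 0.4000·54.5469] = 23.5984
Node dd (S = 44.36): V_dd = 1/1.01·[0.6000·54.5469 + 0.4000·81.1644] = 64.5484
Node u (S = 131.2): V_u = 1/1.01·[0.6000·1.3304 + 0.4000·23.5984] = 10.1363
Node d (S = 68.25): V_d = 1/1.01·[0.6000·23.5984 + 0.4000·64.5484] = 39.5826
Node 0 (S = 105): V_0 = 1/1.01·[0.6000·10.1363 + 0.4000·39.5826] = 21.6978

$21.70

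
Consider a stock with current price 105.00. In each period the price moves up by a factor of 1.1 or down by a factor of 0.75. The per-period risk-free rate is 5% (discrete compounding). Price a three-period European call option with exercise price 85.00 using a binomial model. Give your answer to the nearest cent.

Risk-neutral probability p = (1 + 0.05 − 0.75)/(1.1 − 0.75) = 0.3000/0.3500 = 0.8571
Terminal stock prices: S_uuu = 139.8, S_uud = 95.29, S_udd = 64.97, S_ddd = 44.3
Terminal payoffs (S − K): max(54.76, 0) = 54.76, max(10.29, 0) = 10.29, max(-20.03, 0) = 0, max(-40.7, 0) = 0
Node uu (S = 127.1): V_uu = 1/1.05·[0.8571·54.7550 + 0.1429·10.2875] = 46.0976
Node ud (S = 86.63): V_ud = 1/1.05·[0.8571·10.2875 + 0.1429·0.0000] = 8.3980
Node dd (S = 59.06): V_dd = 1/1.05·[0.8571·0.0000 + 0.1429·0.0000] = 0.0000
Node u (S = 115.5): V_u = 1/1.05·[0.8571·46.0976 + 0.1429·8.3980] = 38.7733
Node d (S = 78.75): V_d = 1/1.05·[0.8571·8.3980 + 0.1429·0.0000] = 6.8555
Node 0 (S = 105): V_0 = 1/1.05·[0.8571·38.7733 + 0.1429·6.8555] = 32.5844

32.58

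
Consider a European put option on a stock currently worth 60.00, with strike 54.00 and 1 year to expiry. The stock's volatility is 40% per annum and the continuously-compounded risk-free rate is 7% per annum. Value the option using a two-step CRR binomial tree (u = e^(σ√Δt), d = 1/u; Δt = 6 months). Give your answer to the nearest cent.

4.80

CRR parameters: u = e^(σ√Δt) = e^(0.4·√0.5) = 1.3269, d = 1/u = 0.7536
Per-period rate: rΔt = 0.07·0.5 = 0.035, so R = e^0.035 = 1.0356
Risk-neutral probability p = (e^0.035 − 0.7536)/(1.3269 − 0.7536) = 0.2820/0.5733 = 0.4919
Terminal stock prices: S_uu = 105.6, S_ud = 60, S_dd = 34.08
Terminal payoffs (K − S): max(-51.64, 0) = 0, max(-6, 0) = 0, max(19.92, 0) = 19.92
Node u (S = 79.61): V_u = e^(−0.035)·[0.4919·0.0000 + 0.5081·0.0000] = 0.0000
Node d (S = 45.22): V_d = e^(−0.035)·[0.4919·0.0000 + 0.5081·19.9218] = 9.7742
Node 0 (S = 60): V_0 = e^(−0.035)·[0.4919·0.0000 + 0.5081·9.7742] = 4.7955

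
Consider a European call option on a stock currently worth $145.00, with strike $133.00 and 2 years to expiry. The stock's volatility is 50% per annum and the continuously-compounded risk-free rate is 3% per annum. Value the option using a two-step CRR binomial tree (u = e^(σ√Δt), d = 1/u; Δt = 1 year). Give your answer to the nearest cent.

CRR parameters: u = e^(σ√Δt) = e^(0.5·√1) = 1.6487, d = 1/u = 0.6065
Per-period rate: rΔt = 0.03·1 = 0.03, so R = e^0.03 = 1.0305
Risk-neutral probability p = (e^0.03 − 0.6065)/(1.6487 − 0.6065) = 0.4239/1.0422 = 0.4068
Terminal stock prices: S_uu = 394.2, S_ud = 145, S_dd = 53.34
Terminal payoffs (S − K): max(261.2, 0) = 261.2, max(12, 0) = 12, max(-79.66, 0) = 0
Node u (S = 239.1): V_u = e^(−0.03)·[0.4068·261.1509 + 0.5932·12.0000] = 109.9953
Node d (S = 87.95): V_d = e^(−0.03)·[0.4068·12.0000 + 0.5932·0.0000] = 4.7369
Node 0 (S = 145): V_0 = e^(−0.03)·[0.4068·109.9953 + 0.5932·4.7369] = 46.1467

$46.15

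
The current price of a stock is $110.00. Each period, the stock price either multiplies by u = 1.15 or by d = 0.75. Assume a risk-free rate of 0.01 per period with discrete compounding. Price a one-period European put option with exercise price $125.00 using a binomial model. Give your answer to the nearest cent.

$14.73

Risk-neutral probability p = (1 + 0.01 − 0.75)/(1.15 − 0.75) = 0.2600/0.4000 = 0.6500
Terminal stock prices: S_u = 126.5, S_d = 82.5
Terminal payoffs (K − S): max(-1.5, 0) = 0, max(42.5, 0) = 42.5
Node 0 (S = 110): V_0 = 1/1.01·[0.6500·0.0000 + 0.3500·42.5000] = 14.7277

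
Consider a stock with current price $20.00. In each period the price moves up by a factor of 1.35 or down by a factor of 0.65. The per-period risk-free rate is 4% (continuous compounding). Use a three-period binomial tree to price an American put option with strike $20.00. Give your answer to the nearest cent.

Risk-neutral probability p = (e^0.04 − 0.65)/(1.35 − 0.65) = 0.3908/0.7000 = 0.5583
Terminal stock prices: S_uuu = 49.21, S_uud = 23.69, S_udd = 11.41, S_ddd = 5.492
Terminal payoffs (K − S): max(-29.21, 0) = 0, max(-3.693, 0) = 0, max(8.592, 0) = 8.592, max(14.51, 0) = 14.51
Node uu (S = 36.45): continuation = e^(−0.04)·[0.5583·0.0000 + 0.4417·0.0000] = 0.0000; exercise value = 0.0000 ≤ continuation, so V_uu = 0.0000
Node ud (S = 17.55): continuation = e^(−0.04)·[0.5583·0.0000 + 0.4417·8.5925] = 3.6465; exercise value = 2.4500 ≤ continuation, so V_ud = 3.6465
Node dd (S = 8.45): continuation = e^(−0.04)·[0.5583·8.5925 + 0.4417·14.5075] = 10.7658; exercise value = 11.5500 > continuation, so V_dd = 11.5500 (exercise)
Node u (S = 27): continuation = e^(−0.04)·[0.5583·0.0000 + 0.4417·3.6465] = 1.5475; exercise value = 0.0000 ≤ continuation, so V_u = 1.5475
Node d (S = 13): continuation = e^(−0.04)·[0.5583·3.6465 + 0.4417·11.5500] = 6.8576; exercise value = 7.0000 > continuation, so V_d = 7.0000 (exercise)
Node 0 (S = 20): continuation = e^(−0.04)·[0.5583·1.5475 + 0.4417·7.0000] = 3.8007; exercise value = 0.0000 ≤ continuation, so V_0 = 3.8007

$3.80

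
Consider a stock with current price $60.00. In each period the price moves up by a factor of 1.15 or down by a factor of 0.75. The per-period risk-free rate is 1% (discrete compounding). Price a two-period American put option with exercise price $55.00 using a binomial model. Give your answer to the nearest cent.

$4.19

Risk-neutral probability p = (1 + 0.01 − 0.75)/(1.15 − 0.75) = 0.2600/0.4000 = 0.6500
Terminal stock prices: S_uu = 79.35, S_ud = 51.75, S_dd = 33.75
Terminal payoffs (K − S): max(-24.35, 0) = 0, max(3.25, 0) = 3.25, max(21.25, 0) = 21.25
Node u (S = 69): continuation = 1/1.01·[0.6500·0.0000 + 0.3500·3.2500] = 1.1262; exercise value = 0.0000 ≤ continuation, so V_u = 1.1262
Node d (S = 45): continuation = 1/1.01·[0.6500·3.2500 + 0.3500·21.2500] = 9.4554; exercise value = 10.0000 > continuation, so V_d = 10.0000 (exercise)
Node 0 (S = 60): continuation = 1/1.01·[0.6500·1.1262 + 0.3500·10.0000] = 4.1902; exercise value = 0.0000 ≤ continuation, so V_0 = 4.1902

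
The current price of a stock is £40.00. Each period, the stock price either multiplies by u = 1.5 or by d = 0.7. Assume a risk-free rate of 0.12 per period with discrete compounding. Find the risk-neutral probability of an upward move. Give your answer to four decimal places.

p = 0.5250

Risk-neutral probability p = (1 + 0.12 − 0.7)/(1.5 − 0.7) = 0.4200/0.8000 = 0.5250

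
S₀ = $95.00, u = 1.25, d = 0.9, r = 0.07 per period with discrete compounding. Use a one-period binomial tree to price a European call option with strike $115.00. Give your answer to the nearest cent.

Risk-neutral probability p = (1 + 0.07 − 0.9)/(1.25 − 0.9) = 0.1700/0.3500 = 0.4857
Terminal stock prices: S_u = 118.8, S_d = 85.5
Terminal payoffs (S − K): max(3.75, 0) = 3.75, max(-29.5, 0) = 0
Node 0 (S = 95): V_0 = 1/1.07·[0.4857·3.7500 + 0.5143·0.0000] = 1.7023

$1.70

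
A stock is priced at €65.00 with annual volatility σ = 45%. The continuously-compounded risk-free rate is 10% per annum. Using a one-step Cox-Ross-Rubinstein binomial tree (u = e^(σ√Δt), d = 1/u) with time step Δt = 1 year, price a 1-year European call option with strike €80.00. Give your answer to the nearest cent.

€9.97

CRR parameters: u = e^(σ√Δt) = e^(0.45·√1) = 1.5683, d = 1/u = 0.6376
Per-period rate: rΔt = 0.1·1 = 0.1, so R = e^0.1 = 1.1052
Risk-neutral probability p = (e^0.1 − 0.6376)/(1.5683 − 0.6376) = 0.4675/0.9307 = 0.5024
Terminal stock prices: S_u = 101.9, S_d = 41.45
Terminal payoffs (S − K): max(21.94, 0) = 21.94, max(-38.55, 0) = 0
Node 0 (S = 65): V_0 = e^(−0.1)·[0.5024·21.9403 + 0.4976·0.0000] = 9.9731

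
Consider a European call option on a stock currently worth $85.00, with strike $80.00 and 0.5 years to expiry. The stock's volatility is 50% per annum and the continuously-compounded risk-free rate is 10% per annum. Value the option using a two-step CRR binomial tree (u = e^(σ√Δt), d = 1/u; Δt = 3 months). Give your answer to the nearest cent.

$16.00

CRR parameters: u = e^(σ√Δt) = e^(0.5·√0.25) = 1.2840, d = 1/u = 0.7788
Per-period rate: rΔt = 0.1·0.25 = 0.025, so R = e^0.025 = 1.0253
Risk-neutral probability p = (e^0.025 − 0.7788)/(1.2840 − 0.7788) = 0.2465/0.5052 = 0.4879
Terminal stock prices: S_uu = 140.1, S_ud = 85, S_dd = 51.56
Terminal payoffs (S − K): max(60.14, 0) = 60.14, max(5, 0) = 5, max(-28.44, 0) = 0
Node u (S = 109.1): V_u = e^(−0.025)·[0.4879·60.1413 + 0.5121·5.0000] = 31.1174
Node d (S = 66.2): V_d = e^(−0.025)·[0.4879·5.0000 + 0.5121·0.0000] = 2.3794
Node 0 (S = 85): V_0 = e^(−0.025)·[0.4879·31.1174 + 0.5121·2.3794] = 15.9966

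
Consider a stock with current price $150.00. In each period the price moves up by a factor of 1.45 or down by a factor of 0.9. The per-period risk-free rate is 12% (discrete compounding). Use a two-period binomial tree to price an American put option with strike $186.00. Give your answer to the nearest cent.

Risk-neutral probability p = (1 + 0.12 − 0.9)/(1.45 − 0.9) = 0.2200/0.5500 = 0.4000
Terminal stock prices: S_uu = 315.4, S_ud = 195.8, S_dd = 121.5
Terminal payoffs (K − S): max(-129.4, 0) = 0, max(-9.75, 0) = 0, max(64.5, 0) = 64.5
Node u (S = 217.5): continuation = 1/1.12·[0.4000·0.0000 + 0.6000·0.0000] = 0.0000; exercise value = 0.0000 ≤ continuation, so V_u = 0.0000
Node d (S = 135): continuation = 1/1.12·[0.4000·0.0000 + 0.6000·64.5000] = 34.5536; exercise value = 51.0000 > continuation, so V_d = 51.0000 (exercise)
Node 0 (S = 150): continuation = 1/1.12·[0.4000·0.0000 + 0.6000·51.0000] = 27.3214; exercise value = 36.0000 > continuation, so V_0 = 36.0000 (exercise)

$36.00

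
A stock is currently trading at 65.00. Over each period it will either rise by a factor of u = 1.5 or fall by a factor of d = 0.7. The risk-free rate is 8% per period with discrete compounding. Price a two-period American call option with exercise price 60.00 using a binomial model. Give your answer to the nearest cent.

Risk-neutral probability p = (1 + 0.08 − 0.7)/(1.5 − 0.7) = 0.3800/0.8000 = 0.4750
Terminal stock prices: S_uu = 146.2, S_ud = 68.25, S_dd = 31.85
Terminal payoffs (S − K): max(86.25, 0) = 86.25, max(8.25, 0) = 8.25, max(-28.15, 0) = 0
Node u (S = 97.5): continuation = 1/1.08·[0.4750·86.2500 + 0.5250·8.2500] = 41.9444; exercise value = 37.5000 ≤ continuation, so V_u = 41.9444
Node d (S = 45.5): continuation = 1/1.08·[0.4750·8.2500 + 0.5250·0.0000] = 3.6285; exercise value = 0.0000 ≤ continuation, so V_d = 3.6285
Node 0 (S = 65): continuation = 1/1.08·[0.4750·41.9444 + 0.5250·3.6285] = 20.2116; exercise value = 5.0000 ≤ continuation, so V_0 = 20.2116

20.21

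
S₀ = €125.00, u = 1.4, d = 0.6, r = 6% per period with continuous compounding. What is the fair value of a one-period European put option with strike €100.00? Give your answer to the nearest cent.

€9.95

Risk-neutral probability p = (e^0.06 − 0.6)/(1.4 − 0.6) = 0.4618/0.8000 = 0.5773
Terminal stock prices: S_u = 175, S_d = 75
Terminal payoffs (K − S): max(-75, 0) = 0, max(25, 0) = 25
Node 0 (S = 125): V_0 = e^(−0.06)·[0.5773·0.0000 + 0.4227·25.0000] = 9.9522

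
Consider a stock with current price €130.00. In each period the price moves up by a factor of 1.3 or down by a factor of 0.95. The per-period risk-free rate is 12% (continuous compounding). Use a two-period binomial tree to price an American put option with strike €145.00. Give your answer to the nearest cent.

€15.00

Risk-neutral probability p = (e^0.12 − 0.95)/(1.3 − 0.95) = 0.1775/0.3500 = 0.5071
Terminal stock prices: S_uu = 219.7, S_ud = 160.5, S_dd = 117.3
Terminal payoffs (K − S): max(-74.7, 0) = 0, max(-15.55, 0) = 0, max(27.67, 0) = 27.67
Node u (S = 169): continuation = e^(−0.12)·[0.5071·0.0000 + 0.4929·0.0000] = 0.0000; exercise value = 0.0000 ≤ continuation, so V_u = 0.0000
Node d (S = 123.5): continuation = e^(−0.12)·[0.5071·0.0000 + 0.4929·27.6750] = 12.0977; exercise value = 21.5000 > continuation, so V_d = 21.5000 (exercise)
Node 0 (S = 130): continuation = e^(−0.12)·[0.5071·0.0000 + 0.4929·21.5000] = 9.3984; exercise value = 15.0000 > continuation, so V_0 = 15.0000 (exercise)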